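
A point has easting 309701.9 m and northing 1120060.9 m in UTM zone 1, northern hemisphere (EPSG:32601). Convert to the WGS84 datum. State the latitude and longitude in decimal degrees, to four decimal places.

lat 10.1279°, lon -178.7368°

Zone 1N: λ₀ = -177°, k₀ = 0.9996, false easting 500000 m.
Meridian distance M = (N − FN)/k₀ = 1120509.1 m.
Inverse transverse Mercator on WGS84 gives φ = 10.12789983°, λ = -178.73680001°.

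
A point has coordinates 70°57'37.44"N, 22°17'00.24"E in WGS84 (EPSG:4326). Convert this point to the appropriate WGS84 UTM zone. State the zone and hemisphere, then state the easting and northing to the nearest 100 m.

Zone 34N: E 546700 m, N 7873500 m

Longitude 22.2834° lies in the 6° band [18°, 24°), giving zone 34; latitude is north of the equator, so 34N.
Zone 34 central meridian λ₀ = 6×34 − 183 = 21°; Δλ = +1.2834°.
Transverse Mercator on WGS84 with k₀ = 0.9996 gives E = 546724.692 m, N = 7873474.900 m.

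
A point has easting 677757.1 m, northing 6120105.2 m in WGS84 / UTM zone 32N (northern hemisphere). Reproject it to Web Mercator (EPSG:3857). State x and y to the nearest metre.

x 1312768 m, y 7399901 m

Unproject from UTM 32N (λ₀ = 9°) → φ = 55.19549983°, λ = 11.79279971°.
Web Mercator (R = 6378137 m): x = 1312768.459 m, y = 7399901.467 m.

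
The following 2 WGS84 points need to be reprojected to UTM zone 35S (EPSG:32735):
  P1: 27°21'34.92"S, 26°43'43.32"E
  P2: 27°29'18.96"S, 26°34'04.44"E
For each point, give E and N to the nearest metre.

UTM zone 35S: λ₀ = 27°, k₀ = 0.9996.
P1 (-27.3597°, 26.7287°) → (473169.034, 6973694.459) m.
P2 (-27.4886°, 26.5679°) → (457315.724, 6959371.636) m.

P1: E 473169 m, N 6973694 m; P2: E 457316 m, N 6959372 m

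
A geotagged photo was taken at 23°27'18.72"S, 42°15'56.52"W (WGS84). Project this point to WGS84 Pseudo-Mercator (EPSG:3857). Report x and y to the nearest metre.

x -4704996 m, y -2687161 m

Web Mercator is spherical with R = a = 6378137 m.
x = R·λ = 6378137 × -0.737675626 = -4704996.202 m.
y = R·ln tan(π/4 + φ/2) = 6378137 × -0.421308133 = -2687160.990 m.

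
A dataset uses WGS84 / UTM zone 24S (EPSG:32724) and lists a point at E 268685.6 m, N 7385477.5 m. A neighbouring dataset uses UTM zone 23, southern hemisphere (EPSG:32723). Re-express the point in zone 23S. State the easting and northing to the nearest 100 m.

UTM 24S → geographic: φ = -23.62480037°, λ = -41.26729959°.
UTM 23S (λ₀ = -45°) forward: E = 880933.732 m, N = 7382334.834 m.

E 880900 m, N 7382300 m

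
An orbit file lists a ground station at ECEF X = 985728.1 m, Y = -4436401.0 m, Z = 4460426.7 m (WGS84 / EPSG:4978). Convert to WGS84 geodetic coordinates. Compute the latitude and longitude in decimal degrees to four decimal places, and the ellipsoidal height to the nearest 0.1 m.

λ = atan2(Y, X) = -77.47290040°; p = √(X²+Y²) = 4544591.7 m.
Bowring's method on WGS84 (a = 6378137 m, b = 6356752.314 m) gives φ = 44.65689970°, h = 170.103 m.

lat 44.6569°, lon -77.4729°, h 170.1 m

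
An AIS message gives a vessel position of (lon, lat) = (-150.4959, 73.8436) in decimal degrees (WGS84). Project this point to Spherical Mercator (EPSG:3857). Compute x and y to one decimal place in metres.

Web Mercator is spherical with R = a = 6378137 m.
x = R·λ = 6378137 × -2.626648966 = -16753126.954 m.
y = R·ln tan(π/4 + φ/2) = 6378137 × 1.952400811 = 12452679.8501 m.

x -16753127.0 m, y 12452679.9 m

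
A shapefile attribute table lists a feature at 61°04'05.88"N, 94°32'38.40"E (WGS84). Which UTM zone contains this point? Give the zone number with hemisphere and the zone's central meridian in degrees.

Zone 46N, central meridian 93°

UTM zone = ⌊(λ + 180)/6⌋ + 1; 94.5440° ∈ [90°, 96°) → zone 46.
Hemisphere: N (φ ≥ 0).
Central meridian λ₀ = 6×46 − 183 = 93°.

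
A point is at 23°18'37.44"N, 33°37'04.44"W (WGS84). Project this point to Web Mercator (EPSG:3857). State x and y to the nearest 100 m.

Web Mercator is spherical with R = a = 6378137 m.
x = R·λ = 6378137 × -0.586743043 = -3742327.510 m.
y = R·ln tan(π/4 + φ/2) = 6378137 × 0.418554772 = 2669599.678 m.

x -3742300 m, y 2669600 m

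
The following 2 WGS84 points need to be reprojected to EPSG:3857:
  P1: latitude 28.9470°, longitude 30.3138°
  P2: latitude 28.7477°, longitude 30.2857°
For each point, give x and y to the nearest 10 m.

P1: x 3374520 m, y 3368900 m; P2: x 3371390 m, y 3343570 m

Web Mercator: x = R·λ, y = R·ln tan(π/4+φ/2), R = 6378137 m.
P1 (28.9470°, 30.3138°) → (3374516.780, 3368902.050) m.
P2 (28.7477°, 30.2857°) → (3371388.702, 3343572.922) m.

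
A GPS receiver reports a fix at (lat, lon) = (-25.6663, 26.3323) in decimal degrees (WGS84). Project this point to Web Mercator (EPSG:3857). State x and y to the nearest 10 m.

x 2931300 m, y -2957810 m

Web Mercator is spherical with R = a = 6378137 m.
x = R·λ = 6378137 × 0.459585335 = 2931298.227 m.
y = R·ln tan(π/4 + φ/2) = 6378137 × -0.463741862 = -2957809.128 m.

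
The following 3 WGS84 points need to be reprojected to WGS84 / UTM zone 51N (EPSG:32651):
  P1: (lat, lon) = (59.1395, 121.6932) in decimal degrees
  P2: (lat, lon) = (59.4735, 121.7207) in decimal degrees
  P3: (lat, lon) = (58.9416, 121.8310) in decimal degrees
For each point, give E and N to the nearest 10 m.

UTM zone 51N: λ₀ = 123°, k₀ = 0.9996.
P1 (59.1395°, 121.6932°) → (425228.298, 6556317.608) m.
P2 (59.4735°, 121.7207°) → (427515.790, 6593475.543) m.
P3 (58.9416°, 121.8310°) → (432726.740, 6534137.105) m.

P1: E 425230 m, N 6556320 m; P2: E 427520 m, N 6593480 m; P3: E 432730 m, N 6534140 m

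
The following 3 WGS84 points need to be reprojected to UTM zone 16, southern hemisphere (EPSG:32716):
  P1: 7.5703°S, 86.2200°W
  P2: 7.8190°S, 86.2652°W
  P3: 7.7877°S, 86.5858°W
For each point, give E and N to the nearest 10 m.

UTM zone 16S: λ₀ = -87°, k₀ = 0.9996.
P1 (-7.5703°, -86.2200°) → (586045.549, 9163128.500) m.
P2 (-7.8190°, -86.2652°) → (581011.829, 9135641.218) m.
P3 (-7.7877°, -86.5858°) → (545668.191, 9139149.755) m.

P1: E 586050 m, N 9163130 m; P2: E 581010 m, N 9135640 m; P3: E 545670 m, N 9139150 m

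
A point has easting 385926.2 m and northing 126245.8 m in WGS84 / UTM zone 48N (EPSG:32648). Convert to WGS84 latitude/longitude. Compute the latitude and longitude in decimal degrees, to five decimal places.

lat 1.14200°, lon 103.97470°

Zone 48N: λ₀ = 105°, k₀ = 0.9996, false easting 500000 m.
Meridian distance M = (N − FN)/k₀ = 126296.3 m.
Inverse transverse Mercator on WGS84 gives φ = 1.14199978°, λ = 103.97470031°.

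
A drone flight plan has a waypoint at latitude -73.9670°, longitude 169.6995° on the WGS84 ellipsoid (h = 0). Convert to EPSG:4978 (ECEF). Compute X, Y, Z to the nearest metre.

X -1738577 m, Y 315969 m, Z -6107922 m

WGS84: a = 6378137 m, e² = 0.006694380; N(φ) = a/√(1−e²sin²φ) = 6397949.249 m.
X = (N+h)·cosφ·cosλ = -1738576.933 m; Y = (N+h)·cosφ·sinλ = 315968.650 m; Z = (N(1−e²)+h)·sinφ = -6107922.491 m.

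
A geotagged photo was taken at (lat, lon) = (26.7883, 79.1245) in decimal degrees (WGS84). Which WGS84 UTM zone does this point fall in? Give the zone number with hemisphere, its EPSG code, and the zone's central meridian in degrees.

Zone 44N (EPSG:32644), central meridian 81°

UTM zone = ⌊(λ + 180)/6⌋ + 1; 79.1245° ∈ [78°, 84°) → zone 44.
Hemisphere: N (φ ≥ 0).
Central meridian λ₀ = 6×44 − 183 = 81°.
EPSG code: 32644.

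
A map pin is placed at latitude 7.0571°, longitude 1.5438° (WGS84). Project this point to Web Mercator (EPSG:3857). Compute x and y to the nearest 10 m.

Web Mercator is spherical with R = a = 6378137 m.
x = R·λ = 6378137 × 0.026944393 = 171855.030 m.
y = R·ln tan(π/4 + φ/2) = 6378137 × 0.123482246 = 787586.685 m.

x 171860 m, y 787590 m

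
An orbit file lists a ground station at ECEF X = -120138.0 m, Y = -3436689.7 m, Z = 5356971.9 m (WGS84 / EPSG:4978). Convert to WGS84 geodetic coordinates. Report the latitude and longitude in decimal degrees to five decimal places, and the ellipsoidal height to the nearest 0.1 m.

lat 57.47710°, lon -92.00210°, h 2751.5 m

λ = atan2(Y, X) = -92.00210060°; p = √(X²+Y²) = 3438788.9 m.
Bowring's method on WGS84 (a = 6378137 m, b = 6356752.314 m) gives φ = 57.47710031°, h = 2751.468 m.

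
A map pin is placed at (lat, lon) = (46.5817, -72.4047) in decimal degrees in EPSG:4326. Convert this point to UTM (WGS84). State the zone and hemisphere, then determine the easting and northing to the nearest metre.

Longitude -72.4047° lies in the 6° band [-78°, -72°), giving zone 18; latitude is north of the equator, so 18N.
Zone 18 central meridian λ₀ = 6×18 − 183 = -75°; Δλ = +2.5953°.
Transverse Mercator on WGS84 with k₀ = 0.9996 gives E = 698840.111 m, N = 5161953.805 m.

Zone 18N: E 698840 m, N 5161954 m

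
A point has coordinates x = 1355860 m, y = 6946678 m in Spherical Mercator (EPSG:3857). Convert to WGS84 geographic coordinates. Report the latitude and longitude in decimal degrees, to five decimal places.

lat 52.80320°, lon 12.17990°

R = 6378137 m. λ = x/R = 12.17989761°.
φ = 2·arctan(exp(y/R)) − 90° = 2·arctan(2.97171) − 90° = 52.80320060°.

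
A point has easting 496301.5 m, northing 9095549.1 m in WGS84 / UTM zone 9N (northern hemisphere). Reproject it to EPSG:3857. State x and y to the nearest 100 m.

x -14386400 m, y 16901600 m

Unproject from UTM 9N (λ₀ = -129°) → φ = 81.91679986°, λ = -129.23560289°.
Web Mercator (R = 6378137 m): x = -14386441.506 m, y = 16901589.612 m.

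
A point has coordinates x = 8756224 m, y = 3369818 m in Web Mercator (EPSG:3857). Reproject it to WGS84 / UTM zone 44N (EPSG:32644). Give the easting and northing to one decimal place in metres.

Web Mercator inverse (R = 6378137 m) → φ = 28.95419991°, λ = 78.65849850°.
UTM 44N forward: E = 271803.460 m, N = 3205169.511 m.

E 271803.5 m, N 3205169.5 m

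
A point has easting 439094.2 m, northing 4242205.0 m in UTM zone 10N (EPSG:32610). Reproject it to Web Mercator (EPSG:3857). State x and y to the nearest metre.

Unproject from UTM 10N (λ₀ = -123°) → φ = 38.32590017°, λ = -123.69680000°.
Web Mercator (R = 6378137 m): x = -13769864.789 m, y = 4625567.428 m.

x -13769865 m, y 4625567 m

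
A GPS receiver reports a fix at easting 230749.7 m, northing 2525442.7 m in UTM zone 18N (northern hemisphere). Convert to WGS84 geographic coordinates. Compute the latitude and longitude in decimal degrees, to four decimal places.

lat 22.8151°, lon -77.6231°

Zone 18N: λ₀ = -75°, k₀ = 0.9996, false easting 500000 m.
Meridian distance M = (N − FN)/k₀ = 2526453.3 m.
Inverse transverse Mercator on WGS84 gives φ = 22.81510029°, λ = -77.62310031°.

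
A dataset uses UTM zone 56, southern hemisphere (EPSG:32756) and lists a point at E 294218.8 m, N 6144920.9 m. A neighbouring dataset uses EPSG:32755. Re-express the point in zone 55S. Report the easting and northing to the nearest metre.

E 843048 m, N 6140813 m

UTM 56S → geographic: φ = -34.81719989°, λ = 150.75009996°.
UTM 55S (λ₀ = 147°) forward: E = 843047.996 m, N = 6140813.146 m.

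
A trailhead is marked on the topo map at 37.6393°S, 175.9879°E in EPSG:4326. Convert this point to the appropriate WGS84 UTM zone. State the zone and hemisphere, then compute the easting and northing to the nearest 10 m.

Zone 60S: E 410710 m, N 5833720 m

Longitude 175.9879° lies in the 6° band [174°, 180°), giving zone 60; latitude is south of the equator, so 60S.
Zone 60 central meridian λ₀ = 6×60 − 183 = 177°; Δλ = -1.0121°.
Transverse Mercator on WGS84 with k₀ = 0.9996 gives E = 410705.666 m, N = 5833722.506 m.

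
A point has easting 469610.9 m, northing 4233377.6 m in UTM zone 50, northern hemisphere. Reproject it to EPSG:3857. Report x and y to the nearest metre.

x 12985719 m, y 4614505 m

Unproject from UTM 50N (λ₀ = 117°) → φ = 38.24789965°, λ = 116.65270029°.
Web Mercator (R = 6378137 m): x = 12985719.196 m, y = 4614505.152 m.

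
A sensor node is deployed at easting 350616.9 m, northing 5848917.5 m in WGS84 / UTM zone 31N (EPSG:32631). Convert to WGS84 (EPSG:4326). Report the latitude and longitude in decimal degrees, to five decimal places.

lat 52.76940°, lon 0.78570°

Zone 31N: λ₀ = 3°, k₀ = 0.9996, false easting 500000 m.
Meridian distance M = (N − FN)/k₀ = 5851258.0 m.
Inverse transverse Mercator on WGS84 gives φ = 52.76939999°, λ = 0.78569990°.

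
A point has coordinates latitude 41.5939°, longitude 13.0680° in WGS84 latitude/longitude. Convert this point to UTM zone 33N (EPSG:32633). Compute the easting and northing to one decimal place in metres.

E 338979.4 m, N 4606491.6 m

Zone 33 central meridian λ₀ = 6×33 − 183 = 15°; Δλ = -1.9320°.
Transverse Mercator on WGS84 with k₀ = 0.9996 gives E = 338979.390 m, N = 4606491.574 m.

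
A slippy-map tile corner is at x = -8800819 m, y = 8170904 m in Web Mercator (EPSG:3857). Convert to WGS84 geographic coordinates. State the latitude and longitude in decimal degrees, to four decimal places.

lat 58.9561°, lon -79.0591°

R = 6378137 m. λ = x/R = -79.05910220°.
φ = 2·arctan(exp(y/R)) − 90° = 2·arctan(3.60053) − 90° = 58.95609789°.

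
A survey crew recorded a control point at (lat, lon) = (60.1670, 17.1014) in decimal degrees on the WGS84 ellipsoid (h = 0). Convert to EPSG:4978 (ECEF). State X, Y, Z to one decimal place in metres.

X 3040333.4 m, Y 935410.0 m, Z 5509756.7 m

WGS84: a = 6378137 m, e² = 0.006694380; N(φ) = a/√(1−e²sin²φ) = 6394263.380 m.
X = (N+h)·cosφ·cosλ = 3040333.417 m; Y = (N+h)·cosφ·sinλ = 935410.009 m; Z = (N(1−e²)+h)·sinφ = 5509756.682 m.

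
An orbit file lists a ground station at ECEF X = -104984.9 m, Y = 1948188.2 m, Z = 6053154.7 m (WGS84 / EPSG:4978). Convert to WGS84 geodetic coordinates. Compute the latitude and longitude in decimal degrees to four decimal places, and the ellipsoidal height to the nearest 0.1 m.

λ = atan2(Y, X) = 93.08459889°; p = √(X²+Y²) = 1951014.9 m.
Bowring's method on WGS84 (a = 6378137 m, b = 6356752.314 m) gives φ = 72.24720023°, h = 1051.018 m.

lat 72.2472°, lon 93.0846°, h 1051.0 m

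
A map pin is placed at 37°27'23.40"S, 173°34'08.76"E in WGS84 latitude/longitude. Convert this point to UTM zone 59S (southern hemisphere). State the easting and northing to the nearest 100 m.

Zone 59 central meridian λ₀ = 6×59 − 183 = 171°; Δλ = +2.5691°.
Transverse Mercator on WGS84 with k₀ = 0.9996 gives E = 727234.611 m, N = 5851385.187 m.

E 727200 m, N 5851400 m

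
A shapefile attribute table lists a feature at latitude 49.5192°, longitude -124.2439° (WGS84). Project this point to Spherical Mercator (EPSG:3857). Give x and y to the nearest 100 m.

Web Mercator is spherical with R = a = 6378137 m.
x = R·λ = 6378137 × -2.168465131 = -13830767.682 m.
y = R·ln tan(π/4 + φ/2) = 6378137 × 0.997692961 = 6363422.388 m.

x -13830800 m, y 6363400 m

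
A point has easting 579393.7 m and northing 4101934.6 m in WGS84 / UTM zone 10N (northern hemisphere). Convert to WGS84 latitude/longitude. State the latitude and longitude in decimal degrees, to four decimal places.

lat 37.0603°, lon -122.1070°

Zone 10N: λ₀ = -123°, k₀ = 0.9996, false easting 500000 m.
Meridian distance M = (N − FN)/k₀ = 4103576.0 m.
Inverse transverse Mercator on WGS84 gives φ = 37.06030033°, λ = -122.10700031°.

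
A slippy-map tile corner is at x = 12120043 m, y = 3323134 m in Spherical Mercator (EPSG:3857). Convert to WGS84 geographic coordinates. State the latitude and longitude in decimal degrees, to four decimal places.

R = 6378137 m. λ = x/R = 108.87619871°.
φ = 2·arctan(exp(y/R)) − 90° = 2·arctan(1.68374) − 90° = 28.58660029°.

lat 28.5866°, lon 108.8762°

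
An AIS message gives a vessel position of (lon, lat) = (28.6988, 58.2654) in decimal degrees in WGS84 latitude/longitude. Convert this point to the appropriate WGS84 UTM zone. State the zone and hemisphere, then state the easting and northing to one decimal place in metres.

Longitude 28.6988° lies in the 6° band [24°, 30°), giving zone 35; latitude is north of the equator, so 35N.
Zone 35 central meridian λ₀ = 6×35 − 183 = 27°; Δλ = +1.6988°.
Transverse Mercator on WGS84 with k₀ = 0.9996 gives E = 599664.159 m, N = 6459515.334 m.

Zone 35N: E 599664.2 m, N 6459515.3 m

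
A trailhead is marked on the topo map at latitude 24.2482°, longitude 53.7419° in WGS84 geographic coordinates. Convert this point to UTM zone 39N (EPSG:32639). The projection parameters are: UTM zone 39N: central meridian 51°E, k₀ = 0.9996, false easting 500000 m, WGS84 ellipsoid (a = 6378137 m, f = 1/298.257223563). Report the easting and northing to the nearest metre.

Zone 39 central meridian λ₀ = 6×39 − 183 = 51°; Δλ = +2.7419°.
Transverse Mercator on WGS84 with k₀ = 0.9996 gives E = 778415.026 m, N = 2684443.523 m.

E 778415 m, N 2684444 m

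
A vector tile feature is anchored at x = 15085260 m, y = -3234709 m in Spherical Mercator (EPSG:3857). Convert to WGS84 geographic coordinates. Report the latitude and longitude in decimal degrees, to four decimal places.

R = 6378137 m. λ = x/R = 135.51319623°.
φ = 2·arctan(exp(y/R)) − 90° = 2·arctan(0.60221) − 90° = -27.88679729°.

lat -27.8868°, lon 135.5132°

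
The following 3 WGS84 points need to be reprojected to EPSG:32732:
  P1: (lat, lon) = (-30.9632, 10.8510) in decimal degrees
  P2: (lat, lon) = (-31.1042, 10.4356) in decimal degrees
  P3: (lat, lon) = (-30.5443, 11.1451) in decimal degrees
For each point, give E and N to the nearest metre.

P1: E 676790 m, N 6573007 m; P2: E 636909 m, N 6557964 m; P3: E 705775 m, N 6618941 m

UTM zone 32S: λ₀ = 9°, k₀ = 0.9996.
P1 (-30.9632°, 10.8510°) → (676790.083, 6573006.881) m.
P2 (-31.1042°, 10.4356°) → (636908.557, 6557963.821) m.
P3 (-30.5443°, 11.1451°) → (705774.998, 6618941.110) m.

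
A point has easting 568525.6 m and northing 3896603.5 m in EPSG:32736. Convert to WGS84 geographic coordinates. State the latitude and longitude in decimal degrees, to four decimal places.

Zone 36S: λ₀ = 33°, k₀ = 0.9996, false easting 500000 m, false northing 10000000 m.
Meridian distance M = (N − FN)/k₀ = -6105838.8 m.
Inverse transverse Mercator on WGS84 gives φ = -55.07259977°, λ = 34.07319940°.

lat -55.0726°, lon 34.0732°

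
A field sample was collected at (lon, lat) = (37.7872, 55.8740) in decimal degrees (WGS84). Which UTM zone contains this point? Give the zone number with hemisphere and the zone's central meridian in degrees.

UTM zone = ⌊(λ + 180)/6⌋ + 1; 37.7872° ∈ [36°, 42°) → zone 37.
Hemisphere: N (φ ≥ 0).
Central meridian λ₀ = 6×37 − 183 = 39°.

Zone 37N, central meridian 39°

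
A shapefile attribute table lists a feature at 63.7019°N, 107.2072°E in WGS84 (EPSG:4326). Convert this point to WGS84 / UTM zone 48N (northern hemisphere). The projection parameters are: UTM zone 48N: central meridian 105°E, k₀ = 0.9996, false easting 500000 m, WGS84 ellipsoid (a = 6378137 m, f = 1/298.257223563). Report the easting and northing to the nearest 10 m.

Zone 48 central meridian λ₀ = 6×48 − 183 = 105°; Δλ = +2.2072°.
Transverse Mercator on WGS84 with k₀ = 0.9996 gives E = 609091.211 m, N = 7065680.851 m.

E 609090 m, N 7065680 m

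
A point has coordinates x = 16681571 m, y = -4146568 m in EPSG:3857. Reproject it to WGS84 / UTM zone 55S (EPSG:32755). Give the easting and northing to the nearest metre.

Web Mercator inverse (R = 6378137 m) → φ = -34.87250093°, λ = 149.85310192°.
UTM 55S forward: E = 760791.079 m, N = 6137381.642 m.

E 760791 m, N 6137382 m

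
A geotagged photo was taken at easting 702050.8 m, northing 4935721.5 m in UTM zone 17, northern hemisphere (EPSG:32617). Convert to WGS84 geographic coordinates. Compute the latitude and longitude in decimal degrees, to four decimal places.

Zone 17N: λ₀ = -81°, k₀ = 0.9996, false easting 500000 m.
Meridian distance M = (N − FN)/k₀ = 4937696.6 m.
Inverse transverse Mercator on WGS84 gives φ = 44.54650012°, λ = -78.45640046°.

lat 44.5465°, lon -78.4564°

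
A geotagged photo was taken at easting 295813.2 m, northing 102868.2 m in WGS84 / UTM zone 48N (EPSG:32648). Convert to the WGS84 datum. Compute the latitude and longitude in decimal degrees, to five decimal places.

lat 0.93020°, lon 103.16510°

Zone 48N: λ₀ = 105°, k₀ = 0.9996, false easting 500000 m.
Meridian distance M = (N − FN)/k₀ = 102909.4 m.
Inverse transverse Mercator on WGS84 gives φ = 0.93019971°, λ = 103.16510022°.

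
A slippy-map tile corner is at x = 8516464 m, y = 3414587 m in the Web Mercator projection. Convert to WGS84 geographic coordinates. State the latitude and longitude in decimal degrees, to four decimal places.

lat 29.3055°, lon 76.5047°

R = 6378137 m. λ = x/R = 76.50469778°.
φ = 2·arctan(exp(y/R)) − 90° = 2·arctan(1.70806) − 90° = 29.30549922°.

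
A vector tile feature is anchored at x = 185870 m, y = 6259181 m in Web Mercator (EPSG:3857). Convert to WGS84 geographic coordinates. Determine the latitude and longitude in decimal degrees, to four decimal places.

lat 48.9075°, lon 1.6697°

R = 6378137 m. λ = x/R = 1.66969862°.
φ = 2·arctan(exp(y/R)) − 90° = 2·arctan(2.66805) − 90° = 48.90750219°.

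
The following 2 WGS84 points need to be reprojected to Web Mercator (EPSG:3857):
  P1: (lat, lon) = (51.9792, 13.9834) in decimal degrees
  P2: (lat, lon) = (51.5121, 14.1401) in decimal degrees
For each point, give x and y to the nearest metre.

P1: x 1556625 m, y 6796365 m; P2: x 1574069 m, y 6712383 m

Web Mercator: x = R·λ, y = R·ln tan(π/4+φ/2), R = 6378137 m.
P1 (51.9792°, 13.9834°) → (1556624.968, 6796365.421) m.
P2 (51.5121°, 14.1401°) → (1574068.732, 6712383.120) m.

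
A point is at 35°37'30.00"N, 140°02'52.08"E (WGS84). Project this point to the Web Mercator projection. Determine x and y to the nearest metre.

x 15590050 m, y 4249144 m

Web Mercator is spherical with R = a = 6378137 m.
x = R·λ = 6378137 × 2.444295220 = 15590049.783 m.
y = R·ln tan(π/4 + φ/2) = 6378137 × 0.666204548 = 4249143.880 m.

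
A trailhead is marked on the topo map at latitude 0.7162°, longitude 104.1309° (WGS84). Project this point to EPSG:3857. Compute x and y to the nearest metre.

x 11591799 m, y 79729 m

Web Mercator is spherical with R = a = 6378137 m.
x = R·λ = 6378137 × 1.817427058 = 11591798.764 m.
y = R·ln tan(π/4 + φ/2) = 6378137 × 0.012500374 = 79729.096 m.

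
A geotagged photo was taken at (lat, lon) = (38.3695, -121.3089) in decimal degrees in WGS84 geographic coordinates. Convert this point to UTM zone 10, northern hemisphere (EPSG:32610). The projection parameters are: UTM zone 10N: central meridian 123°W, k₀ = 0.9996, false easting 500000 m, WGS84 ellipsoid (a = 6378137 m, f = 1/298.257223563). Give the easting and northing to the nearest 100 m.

E 647700 m, N 4248200 m

Zone 10 central meridian λ₀ = 6×10 − 183 = -123°; Δλ = +1.6911°.
Transverse Mercator on WGS84 with k₀ = 0.9996 gives E = 647730.971 m, N = 4248166.618 m.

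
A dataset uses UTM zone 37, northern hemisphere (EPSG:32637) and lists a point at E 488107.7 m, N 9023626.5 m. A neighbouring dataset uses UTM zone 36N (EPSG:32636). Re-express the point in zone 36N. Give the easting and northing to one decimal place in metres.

UTM 37N → geographic: φ = 81.27189980°, λ = 38.29799889°.
UTM 36N (λ₀ = 33°) forward: E = 589631.290 m, N = 9027653.547 m.

E 589631.3 m, N 9027653.5 m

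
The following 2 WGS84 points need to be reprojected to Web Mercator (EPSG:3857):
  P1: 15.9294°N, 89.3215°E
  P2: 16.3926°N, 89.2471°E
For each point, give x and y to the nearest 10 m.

Web Mercator: x = R·λ, y = R·ln tan(π/4+φ/2), R = 6378137 m.
P1 (15.9294°, 89.3215°) → (9943223.897, 1796548.333) m.
P2 (16.3926°, 89.2471°) → (9934941.727, 1850233.127) m.

P1: x 9943220 m, y 1796550 m; P2: x 9934940 m, y 1850230 m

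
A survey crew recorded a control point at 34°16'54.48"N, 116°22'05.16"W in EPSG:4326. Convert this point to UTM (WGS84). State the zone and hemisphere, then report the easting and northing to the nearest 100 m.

Longitude -116.3681° lies in the 6° band [-120°, -114°), giving zone 11; latitude is north of the equator, so 11N.
Zone 11 central meridian λ₀ = 6×11 − 183 = -117°; Δλ = +0.6319°.
Transverse Mercator on WGS84 with k₀ = 0.9996 gives E = 558161.627 m, N = 3793582.778 m.

Zone 11N: E 558200 m, N 3793600 m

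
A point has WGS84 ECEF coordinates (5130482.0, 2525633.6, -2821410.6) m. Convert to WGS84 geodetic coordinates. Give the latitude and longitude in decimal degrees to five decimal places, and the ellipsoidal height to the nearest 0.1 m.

lat -26.41410°, lon 26.21010°, h 2666.6 m

λ = atan2(Y, X) = 26.21010017°; p = √(X²+Y²) = 5718450.0 m.
Bowring's method on WGS84 (a = 6378137 m, b = 6356752.314 m) gives φ = -26.41410001°, h = 2666.605 m.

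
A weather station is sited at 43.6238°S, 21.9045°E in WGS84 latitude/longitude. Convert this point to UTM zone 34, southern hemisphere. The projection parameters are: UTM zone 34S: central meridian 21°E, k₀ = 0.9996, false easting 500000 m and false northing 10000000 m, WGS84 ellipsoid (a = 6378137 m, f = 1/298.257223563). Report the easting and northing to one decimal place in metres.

E 572974.3 m, N 5169512.1 m

Zone 34 central meridian λ₀ = 6×34 − 183 = 21°; Δλ = +0.9045°.
Transverse Mercator on WGS84 with k₀ = 0.9996 gives E = 572974.268 m, N = 5169512.070 m.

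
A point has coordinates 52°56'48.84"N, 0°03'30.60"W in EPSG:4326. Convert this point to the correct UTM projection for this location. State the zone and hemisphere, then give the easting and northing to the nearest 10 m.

Longitude -0.0585° lies in the 6° band [-6°, 0°), giving zone 30; latitude is north of the equator, so 30N.
Zone 30 central meridian λ₀ = 6×30 − 183 = -3°; Δλ = +2.9415°.
Transverse Mercator on WGS84 with k₀ = 0.9996 gives E = 697623.528 m, N = 5870413.712 m.

Zone 30N: E 697620 m, N 5870410 m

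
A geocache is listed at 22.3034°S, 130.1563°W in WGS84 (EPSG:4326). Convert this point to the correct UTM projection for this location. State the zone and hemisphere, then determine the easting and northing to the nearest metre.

Zone 9S: E 380895 m, N 7533134 m

Longitude -130.1563° lies in the 6° band [-132°, -126°), giving zone 9; latitude is south of the equator, so 9S.
Zone 9 central meridian λ₀ = 6×9 − 183 = -129°; Δλ = -1.1563°.
Transverse Mercator on WGS84 with k₀ = 0.9996 gives E = 380895.491 m, N = 7533134.139 m.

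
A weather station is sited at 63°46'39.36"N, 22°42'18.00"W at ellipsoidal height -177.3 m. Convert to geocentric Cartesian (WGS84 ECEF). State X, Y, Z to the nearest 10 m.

X 2606780 m, Y -1090710 m, Z 5698640 m

WGS84: a = 6378137 m, e² = 0.006694380; N(φ) = a/√(1−e²sin²φ) = 6395387.481 m.
X = (N+h)·cosφ·cosλ = 2606781.468 m; Y = (N+h)·cosφ·sinλ = -1090707.609 m; Z = (N(1−e²)+h)·sinφ = 5698644.487 m.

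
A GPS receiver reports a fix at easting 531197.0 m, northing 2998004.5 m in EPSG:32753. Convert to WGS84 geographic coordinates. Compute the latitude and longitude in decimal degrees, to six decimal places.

Zone 53S: λ₀ = 135°, k₀ = 0.9996, false easting 500000 m, false northing 10000000 m.
Meridian distance M = (N − FN)/k₀ = -7004797.4 m.
Inverse transverse Mercator on WGS84 gives φ = -63.14590015°, λ = 135.61900019°.

lat -63.145900°, lon 135.619000°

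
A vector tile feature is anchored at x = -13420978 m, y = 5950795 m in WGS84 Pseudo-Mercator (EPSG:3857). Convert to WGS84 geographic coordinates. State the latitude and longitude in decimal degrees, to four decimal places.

R = 6378137 m. λ = x/R = -120.56269665°.
φ = 2·arctan(exp(y/R)) − 90° = 2·arctan(2.54212) − 90° = 47.05340201°.

lat 47.0534°, lon -120.5627°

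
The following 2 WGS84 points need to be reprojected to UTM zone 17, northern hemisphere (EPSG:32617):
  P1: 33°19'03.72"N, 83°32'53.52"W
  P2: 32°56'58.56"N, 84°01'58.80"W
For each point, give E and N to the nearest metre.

UTM zone 17N: λ₀ = -81°, k₀ = 0.9996.
P1 (33.3177°, -83.5482°) → (262783.301, 3689406.733) m.
P2 (32.9496°, -84.0330°) → (216454.314, 3649783.841) m.

P1: E 262783 m, N 3689407 m; P2: E 216454 m, N 3649784 m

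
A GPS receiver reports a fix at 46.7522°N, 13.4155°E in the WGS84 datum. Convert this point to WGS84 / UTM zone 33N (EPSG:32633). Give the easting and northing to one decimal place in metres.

Zone 33 central meridian λ₀ = 6×33 − 183 = 15°; Δλ = -1.5845°.
Transverse Mercator on WGS84 with k₀ = 0.9996 gives E = 378982.585 m, N = 5178846.611 m.

E 378982.6 m, N 5178846.6 m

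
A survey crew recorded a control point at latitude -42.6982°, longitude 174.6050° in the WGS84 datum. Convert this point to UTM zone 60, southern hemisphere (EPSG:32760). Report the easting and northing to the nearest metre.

E 303830 m, N 5269917 m

Zone 60 central meridian λ₀ = 6×60 − 183 = 177°; Δλ = -2.3950°.
Transverse Mercator on WGS84 with k₀ = 0.9996 gives E = 303830.117 m, N = 5269917.477 m.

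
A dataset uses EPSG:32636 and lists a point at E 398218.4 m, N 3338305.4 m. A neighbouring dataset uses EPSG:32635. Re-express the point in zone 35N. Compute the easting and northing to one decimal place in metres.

UTM 36N → geographic: φ = 30.17189955°, λ = 31.94289952°.
UTM 35N (λ₀ = 27°) forward: E = 976201.634 m, N = 3348173.425 m.

E 976201.6 m, N 3348173.4 m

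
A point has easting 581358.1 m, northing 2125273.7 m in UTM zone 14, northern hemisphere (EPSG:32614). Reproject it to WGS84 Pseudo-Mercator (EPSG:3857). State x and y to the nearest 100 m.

x -10934500 m, y 2180800 m

Unproject from UTM 14N (λ₀ = -99°) → φ = 19.21929996°, λ = -98.22599957°.
Web Mercator (R = 6378137 m): x = -10934468.255 m, y = 2180772.023 m.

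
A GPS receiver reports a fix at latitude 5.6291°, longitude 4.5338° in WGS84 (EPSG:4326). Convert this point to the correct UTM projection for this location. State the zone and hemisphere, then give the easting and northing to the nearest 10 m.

Zone 31N: E 669880 m, N 622430 m

Longitude 4.5338° lies in the 6° band [0°, 6°), giving zone 31; latitude is north of the equator, so 31N.
Zone 31 central meridian λ₀ = 6×31 − 183 = 3°; Δλ = +1.5338°.
Transverse Mercator on WGS84 with k₀ = 0.9996 gives E = 669876.006 m, N = 622427.818 m.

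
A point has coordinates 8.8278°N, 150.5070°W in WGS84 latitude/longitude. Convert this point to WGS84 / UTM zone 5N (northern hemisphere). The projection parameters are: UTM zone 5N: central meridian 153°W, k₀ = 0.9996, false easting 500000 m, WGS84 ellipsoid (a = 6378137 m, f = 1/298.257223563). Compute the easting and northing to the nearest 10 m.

Zone 5 central meridian λ₀ = 6×5 − 183 = -153°; Δλ = +2.4930°.
Transverse Mercator on WGS84 with k₀ = 0.9996 gives E = 774226.944 m, N = 976730.314 m.

E 774230 m, N 976730 m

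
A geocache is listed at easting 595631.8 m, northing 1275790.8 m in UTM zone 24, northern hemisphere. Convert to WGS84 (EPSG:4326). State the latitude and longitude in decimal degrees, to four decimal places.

Zone 24N: λ₀ = -39°, k₀ = 0.9996, false easting 500000 m.
Meridian distance M = (N − FN)/k₀ = 1276301.3 m.
Inverse transverse Mercator on WGS84 gives φ = 11.53960044°, λ = -38.12300028°.

lat 11.5396°, lon -38.1230°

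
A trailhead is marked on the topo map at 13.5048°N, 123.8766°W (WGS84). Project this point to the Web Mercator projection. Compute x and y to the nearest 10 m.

Web Mercator is spherical with R = a = 6378137 m.
x = R·λ = 6378137 × -2.162054536 = -13789880.033 m.
y = R·ln tan(π/4 + φ/2) = 6378137 × 0.237916490 = 1517463.968 m.

x -13789880 m, y 1517460 m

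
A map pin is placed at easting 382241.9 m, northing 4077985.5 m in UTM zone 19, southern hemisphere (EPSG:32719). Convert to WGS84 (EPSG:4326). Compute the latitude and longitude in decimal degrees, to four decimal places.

Zone 19S: λ₀ = -69°, k₀ = 0.9996, false easting 500000 m, false northing 10000000 m.
Meridian distance M = (N − FN)/k₀ = -5924384.3 m.
Inverse transverse Mercator on WGS84 gives φ = -53.43400034°, λ = -70.77260006°.

lat -53.4340°, lon -70.7726°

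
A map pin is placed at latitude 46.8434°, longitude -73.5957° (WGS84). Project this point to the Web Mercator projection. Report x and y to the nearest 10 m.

x -8192640 m, y 5916550 m

Web Mercator is spherical with R = a = 6378137 m.
x = R·λ = 6378137 × -1.284487280 = -8192635.849 m.
y = R·ln tan(π/4 + φ/2) = 6378137 × 0.927629858 = 5916550.321 m.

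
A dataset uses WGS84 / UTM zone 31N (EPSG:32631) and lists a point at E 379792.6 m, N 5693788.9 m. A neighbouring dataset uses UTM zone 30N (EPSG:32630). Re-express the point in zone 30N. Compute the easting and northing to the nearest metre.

UTM 31N → geographic: φ = 51.38260036°, λ = 1.27259954°.
UTM 30N (λ₀ = -3°) forward: E = 797273.332 m, N = 5701040.319 m.

E 797273 m, N 5701040 m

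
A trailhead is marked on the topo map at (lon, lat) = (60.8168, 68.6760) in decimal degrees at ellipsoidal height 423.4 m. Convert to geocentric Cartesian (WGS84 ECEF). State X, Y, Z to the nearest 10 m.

WGS84: a = 6378137 m, e² = 0.006694380; N(φ) = a/√(1−e²sin²φ) = 6396743.877 m.
X = (N+h)·cosφ·cosλ = 1134300.395 m; Y = (N+h)·cosφ·sinλ = 2030989.729 m; Z = (N(1−e²)+h)·sinφ = 5919320.148 m.

X 1134300 m, Y 2030990 m, Z 5919320 m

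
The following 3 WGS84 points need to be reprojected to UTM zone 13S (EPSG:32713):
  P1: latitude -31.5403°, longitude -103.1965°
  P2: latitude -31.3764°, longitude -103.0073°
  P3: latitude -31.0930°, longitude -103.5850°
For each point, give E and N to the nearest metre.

UTM zone 13S: λ₀ = -105°, k₀ = 0.9996.
P1 (-31.5403°, -103.1965°) → (671207.547, 6509106.937) m.
P2 (-31.3764°, -103.0073°) → (689501.525, 6526966.091) m.
P3 (-31.0930°, -103.5850°) → (634959.651, 6559230.514) m.

P1: E 671208 m, N 6509107 m; P2: E 689502 m, N 6526966 m; P3: E 634960 m, N 6559231 m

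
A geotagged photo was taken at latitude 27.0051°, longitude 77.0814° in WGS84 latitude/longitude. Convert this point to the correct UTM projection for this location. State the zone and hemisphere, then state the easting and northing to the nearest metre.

Longitude 77.0814° lies in the 6° band [72°, 78°), giving zone 43; latitude is north of the equator, so 43N.
Zone 43 central meridian λ₀ = 6×43 − 183 = 75°; Δλ = +2.0814°.
Transverse Mercator on WGS84 with k₀ = 0.9996 gives E = 706524.059 m, N = 2988703.925 m.

Zone 43N: E 706524 m, N 2988704 m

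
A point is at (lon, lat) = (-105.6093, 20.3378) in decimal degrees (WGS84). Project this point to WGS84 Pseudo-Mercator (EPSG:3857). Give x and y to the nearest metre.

Web Mercator is spherical with R = a = 6378137 m.
x = R·λ = 6378137 × -1.843230006 = -11756373.499 m.
y = R·ln tan(π/4 + φ/2) = 6378137 × 0.362659379 = 2313091.204 m.

x -11756373 m, y 2313091 m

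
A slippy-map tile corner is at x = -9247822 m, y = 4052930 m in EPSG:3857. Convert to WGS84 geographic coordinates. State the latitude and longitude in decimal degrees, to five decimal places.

lat 34.17950°, lon -83.07460°

R = 6378137 m. λ = x/R = -83.07459847°.
φ = 2·arctan(exp(y/R)) − 90° = 2·arctan(1.88785) − 90° = 34.17949976°.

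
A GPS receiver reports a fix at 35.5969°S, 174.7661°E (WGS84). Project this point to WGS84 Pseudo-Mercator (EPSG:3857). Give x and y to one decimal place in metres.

x 19454873.3 m, y -4245296.3 m

Web Mercator is spherical with R = a = 6378137 m.
x = R·λ = 6378137 × 3.050243866 = 19454873.260 m.
y = R·ln tan(π/4 + φ/2) = 6378137 × -0.665601296 = -4245296.256 m.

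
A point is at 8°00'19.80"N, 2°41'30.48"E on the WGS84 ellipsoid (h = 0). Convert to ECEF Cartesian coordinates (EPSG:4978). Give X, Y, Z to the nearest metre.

WGS84: a = 6378137 m, e² = 0.006694380; N(φ) = a/√(1−e²sin²φ) = 6378551.114 m.
X = (N+h)·cosφ·cosλ = 6309420.785 m; Y = (N+h)·cosφ·sinλ = 296639.744 m; Z = (N(1−e²)+h)·sinφ = 882382.260 m.

X 6309421 m, Y 296640 m, Z 882382 m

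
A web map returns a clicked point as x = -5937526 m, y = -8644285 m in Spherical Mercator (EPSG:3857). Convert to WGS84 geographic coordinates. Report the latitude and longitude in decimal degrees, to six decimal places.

R = 6378137 m. λ = x/R = -53.33770356°.
φ = 2·arctan(exp(y/R)) − 90° = 2·arctan(0.25787) − 90° = -61.08030162°.

lat -61.080302°, lon -53.337704°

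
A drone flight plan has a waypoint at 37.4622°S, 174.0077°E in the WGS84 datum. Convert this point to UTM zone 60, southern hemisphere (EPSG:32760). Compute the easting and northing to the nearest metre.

Zone 60 central meridian λ₀ = 6×60 − 183 = 177°; Δλ = -2.9923°.
Transverse Mercator on WGS84 with k₀ = 0.9996 gives E = 235345.537 m, N = 5849646.655 m.

E 235346 m, N 5849647 m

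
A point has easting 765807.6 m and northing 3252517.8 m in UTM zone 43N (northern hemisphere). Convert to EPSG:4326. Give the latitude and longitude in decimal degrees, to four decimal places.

lat 29.3738°, lon 77.7384°

Zone 43N: λ₀ = 75°, k₀ = 0.9996, false easting 500000 m.
Meridian distance M = (N − FN)/k₀ = 3253819.3 m.
Inverse transverse Mercator on WGS84 gives φ = 29.37379984°, λ = 77.73840013°.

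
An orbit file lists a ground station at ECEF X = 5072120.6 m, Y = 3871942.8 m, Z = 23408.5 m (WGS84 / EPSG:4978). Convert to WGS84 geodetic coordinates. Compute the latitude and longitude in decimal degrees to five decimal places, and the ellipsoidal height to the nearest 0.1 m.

λ = atan2(Y, X) = 37.35730006°; p = √(X²+Y²) = 6381093.0 m.
Bowring's method on WGS84 (a = 6378137 m, b = 6356752.314 m) gives φ = 0.21159963°, h = 2999.268 m.

lat 0.21160°, lon 37.35730°, h 2999.3 m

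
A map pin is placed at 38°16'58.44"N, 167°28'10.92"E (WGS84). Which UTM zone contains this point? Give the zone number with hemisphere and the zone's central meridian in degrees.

UTM zone = ⌊(λ + 180)/6⌋ + 1; 167.4697° ∈ [162°, 168°) → zone 58.
Hemisphere: N (φ ≥ 0).
Central meridian λ₀ = 6×58 − 183 = 165°.

Zone 58N, central meridian 165°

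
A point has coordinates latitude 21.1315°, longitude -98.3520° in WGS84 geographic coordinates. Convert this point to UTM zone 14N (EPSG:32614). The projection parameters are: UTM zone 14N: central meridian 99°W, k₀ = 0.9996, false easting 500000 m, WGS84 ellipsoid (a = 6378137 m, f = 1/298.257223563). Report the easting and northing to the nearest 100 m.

Zone 14 central meridian λ₀ = 6×14 − 183 = -99°; Δλ = +0.6480°.
Transverse Mercator on WGS84 with k₀ = 0.9996 gives E = 567287.777 m, N = 2336838.395 m.

E 567300 m, N 2336800 m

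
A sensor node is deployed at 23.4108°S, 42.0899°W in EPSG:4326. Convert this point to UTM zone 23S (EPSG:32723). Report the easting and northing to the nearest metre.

Zone 23 central meridian λ₀ = 6×23 − 183 = -45°; Δλ = +2.9101°.
Transverse Mercator on WGS84 with k₀ = 0.9996 gives E = 797409.471 m, N = 7408000.956 m.

E 797409 m, N 7408001 m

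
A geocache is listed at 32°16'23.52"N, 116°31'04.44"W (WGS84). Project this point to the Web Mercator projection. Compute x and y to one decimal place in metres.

Web Mercator is spherical with R = a = 6378137 m.
x = R·λ = 6378137 × -2.033620993 = -12970713.296 m.
y = R·ln tan(π/4 + φ/2) = 6378137 × 0.595663913 = 3799226.041 m.

x -12970713.3 m, y 3799226.0 m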